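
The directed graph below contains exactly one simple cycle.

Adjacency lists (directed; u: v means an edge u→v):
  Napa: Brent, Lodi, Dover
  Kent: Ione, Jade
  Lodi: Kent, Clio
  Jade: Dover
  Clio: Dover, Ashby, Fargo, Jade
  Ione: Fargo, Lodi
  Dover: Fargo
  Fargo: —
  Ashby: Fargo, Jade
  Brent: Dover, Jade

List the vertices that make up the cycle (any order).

Ione, Kent, Lodi

DFS with gray/black marking from Lodi:
Lodi gray
  Kent gray
    Ione gray
      Fargo gray
      Fargo black
      Ione→Lodi: Lodi is gray → back edge
Back edge closes the cycle Lodi → Kent → Ione → Lodi; its vertices are {Ione, Kent, Lodi}.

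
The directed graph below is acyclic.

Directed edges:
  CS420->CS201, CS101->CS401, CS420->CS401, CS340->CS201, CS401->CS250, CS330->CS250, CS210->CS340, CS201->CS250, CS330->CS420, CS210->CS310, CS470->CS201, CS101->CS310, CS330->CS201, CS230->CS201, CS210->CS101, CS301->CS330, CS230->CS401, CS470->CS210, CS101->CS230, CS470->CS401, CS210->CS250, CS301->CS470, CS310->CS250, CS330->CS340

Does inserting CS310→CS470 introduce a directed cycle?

Yes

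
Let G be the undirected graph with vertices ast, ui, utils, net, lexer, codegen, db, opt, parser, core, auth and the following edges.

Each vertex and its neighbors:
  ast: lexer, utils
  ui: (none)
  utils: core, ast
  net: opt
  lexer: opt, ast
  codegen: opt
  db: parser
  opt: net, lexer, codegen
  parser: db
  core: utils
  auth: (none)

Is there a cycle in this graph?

No

DFS, tracking each vertex's parent; an edge to a visited non-parent vertex closes a cycle.
Start from core:
visit core (parent –)
  visit utils (parent core)
    utils–core: parent, skip
    visit ast (parent utils)
      visit lexer (parent ast)
        visit opt (parent lexer)
          visit net (parent opt)
            net–opt: parent, skip
          opt–lexer: parent, skip
          visit codegen (parent opt)
            codegen–opt: parent, skip
        lexer–ast: parent, skip
      ast–utils: parent, skip
visit ui (parent –)
visit db (parent –)
  visit parser (parent db)
    parser–db: parent, skip
visit auth (parent –)
No non-parent visited neighbor found — the graph is a forest.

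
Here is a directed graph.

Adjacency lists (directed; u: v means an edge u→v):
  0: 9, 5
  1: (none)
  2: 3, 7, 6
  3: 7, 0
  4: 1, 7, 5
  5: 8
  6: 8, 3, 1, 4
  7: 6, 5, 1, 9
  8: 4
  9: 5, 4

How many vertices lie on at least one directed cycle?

8

A vertex is on a directed cycle iff it belongs to a strongly connected component of size ≥ 2 (or has a self-loop).
The vertices on cycles are {0, 3, 4, 5, 6, 7, 8, 9} — 8 in total.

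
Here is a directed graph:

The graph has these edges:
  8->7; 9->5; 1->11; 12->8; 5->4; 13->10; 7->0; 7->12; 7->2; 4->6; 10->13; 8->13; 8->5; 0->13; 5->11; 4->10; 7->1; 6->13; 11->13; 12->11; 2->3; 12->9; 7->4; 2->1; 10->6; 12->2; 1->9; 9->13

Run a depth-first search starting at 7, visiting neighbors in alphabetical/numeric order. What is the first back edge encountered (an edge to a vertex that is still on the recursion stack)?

6→13

DFS from 7 (visiting neighbors in alphabetical/numeric order); mark gray on enter, black on exit:
7 gray
  0 gray
    13 gray
      10 gray
        6 gray
          6→13: 13 is gray → back edge
First back edge: 6 → 13.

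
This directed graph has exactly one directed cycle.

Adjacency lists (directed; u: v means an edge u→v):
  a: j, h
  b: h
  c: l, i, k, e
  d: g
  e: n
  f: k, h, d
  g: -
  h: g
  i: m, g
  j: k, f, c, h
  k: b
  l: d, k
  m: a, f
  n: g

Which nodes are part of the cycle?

DFS with gray/black marking from j:
j gray
  k gray
    b gray
      h gray
        g gray
        g black
      h black
    b black
  k black
  f gray
    f→k: k black — skip
    f→h: h black — skip
    d gray
      d→g: g black — skip
    d black
  f black
  c gray
    l gray
      l→d: d black — skip
      l→k: k black — skip
    l black
    i gray
      m gray
        a gray
          a→j: j is gray → back edge
Back edge closes the cycle j → c → i → m → a → j; its vertices are {a, c, i, j, m}.

a, c, i, j, m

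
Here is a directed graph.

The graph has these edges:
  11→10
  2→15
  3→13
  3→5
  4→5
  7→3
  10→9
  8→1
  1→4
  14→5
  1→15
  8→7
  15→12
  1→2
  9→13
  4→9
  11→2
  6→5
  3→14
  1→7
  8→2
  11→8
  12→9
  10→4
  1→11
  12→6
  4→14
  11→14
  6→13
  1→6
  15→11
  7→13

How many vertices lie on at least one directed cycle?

A vertex is on a directed cycle iff it belongs to a strongly connected component of size ≥ 2 (or has a self-loop).
The vertices on cycles are {1, 2, 8, 11, 15} — 5 in total.

5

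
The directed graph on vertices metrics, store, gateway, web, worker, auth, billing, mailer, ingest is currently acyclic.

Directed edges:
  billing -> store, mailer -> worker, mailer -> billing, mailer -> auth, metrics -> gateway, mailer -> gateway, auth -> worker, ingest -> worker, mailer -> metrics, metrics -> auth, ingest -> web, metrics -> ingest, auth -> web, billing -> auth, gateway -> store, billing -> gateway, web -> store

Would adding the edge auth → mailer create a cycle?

Yes

Adding auth→mailer creates a cycle iff mailer can already reach auth.
Path from mailer: mailer → auth.
So mailer → … → auth → mailer is a cycle.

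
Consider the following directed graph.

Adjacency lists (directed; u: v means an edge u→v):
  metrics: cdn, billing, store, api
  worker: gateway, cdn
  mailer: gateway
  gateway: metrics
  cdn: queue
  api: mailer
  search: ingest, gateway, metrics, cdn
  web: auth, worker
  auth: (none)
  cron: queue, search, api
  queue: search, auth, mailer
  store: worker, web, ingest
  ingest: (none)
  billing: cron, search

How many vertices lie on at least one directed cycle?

A vertex is on a directed cycle iff it belongs to a strongly connected component of size ≥ 2 (or has a self-loop).
The vertices on cycles are {api, cdn, web, cron, queue, store, mailer, search, worker, billing, gateway, metrics} — 12 in total.

12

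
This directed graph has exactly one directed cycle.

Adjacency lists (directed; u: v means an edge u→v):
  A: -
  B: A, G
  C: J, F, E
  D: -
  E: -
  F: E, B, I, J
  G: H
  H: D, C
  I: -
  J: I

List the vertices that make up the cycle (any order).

DFS with gray/black marking from B:
B gray
  A gray
  A black
  G gray
    H gray
      D gray
      D black
      C gray
        J gray
          I gray
          I black
        J black
        F gray
          E gray
          E black
          F→B: B is gray → back edge
Back edge closes the cycle B → G → H → C → F → B; its vertices are {B, C, F, G, H}.

B, C, F, G, H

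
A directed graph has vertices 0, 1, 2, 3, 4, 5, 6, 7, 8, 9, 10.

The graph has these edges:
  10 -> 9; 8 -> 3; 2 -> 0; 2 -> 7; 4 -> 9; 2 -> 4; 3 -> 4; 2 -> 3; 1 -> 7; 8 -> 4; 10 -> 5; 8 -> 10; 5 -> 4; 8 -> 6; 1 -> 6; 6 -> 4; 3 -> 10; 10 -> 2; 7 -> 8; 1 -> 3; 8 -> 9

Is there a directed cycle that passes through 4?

No

4 lies on a cycle iff there is a path from 4 back to itself.
Exploring from 4, it never reaches itself; equivalently, its strongly connected component is a singleton.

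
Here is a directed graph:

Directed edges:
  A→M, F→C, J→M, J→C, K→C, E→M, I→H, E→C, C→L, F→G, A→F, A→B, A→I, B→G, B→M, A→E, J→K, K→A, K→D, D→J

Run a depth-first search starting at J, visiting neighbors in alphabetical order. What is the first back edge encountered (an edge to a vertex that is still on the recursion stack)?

DFS from J (visiting neighbors in alphabetical order); mark gray on enter, black on exit:
J gray
  C gray
    L gray
    L black
  C black
  K gray
    A gray
      B gray
        G gray
        G black
        M gray
        M black
      B black
      E gray
        E→C: C black — skip
        E→M: M black — skip
      E black
      F gray
        F→C: C black — skip
        F→G: G black — skip
      F black
      I gray
        H gray
        H black
      I black
      A→M: M black — skip
    A black
    K→C: C black — skip
    D gray
      D→J: J is gray → back edge
First back edge: D → J.

D→J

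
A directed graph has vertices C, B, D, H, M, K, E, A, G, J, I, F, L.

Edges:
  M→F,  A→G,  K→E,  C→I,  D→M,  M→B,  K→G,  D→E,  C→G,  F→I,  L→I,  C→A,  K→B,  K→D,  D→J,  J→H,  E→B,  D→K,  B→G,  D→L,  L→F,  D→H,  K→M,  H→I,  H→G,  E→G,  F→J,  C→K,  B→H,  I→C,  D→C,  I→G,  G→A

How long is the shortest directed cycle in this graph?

2

For each vertex v, BFS finds the shortest path from v back to v.
The shortest such closed walk is D → K → D, length 2.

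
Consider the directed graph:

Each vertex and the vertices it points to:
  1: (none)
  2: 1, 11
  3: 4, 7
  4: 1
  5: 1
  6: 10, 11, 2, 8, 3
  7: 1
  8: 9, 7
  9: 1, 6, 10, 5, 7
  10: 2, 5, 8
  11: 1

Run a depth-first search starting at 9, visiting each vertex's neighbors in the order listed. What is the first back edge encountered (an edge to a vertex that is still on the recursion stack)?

DFS from 9 (visiting each vertex's neighbors in the order listed); mark gray on enter, black on exit:
9 gray
  1 gray
  1 black
  6 gray
    10 gray
      2 gray
        2→1: 1 black — skip
        11 gray
          11→1: 1 black — skip
        11 black
      2 black
      5 gray
        5→1: 1 black — skip
      5 black
      8 gray
        8→9: 9 is gray → back edge
First back edge: 8 → 9.

8->9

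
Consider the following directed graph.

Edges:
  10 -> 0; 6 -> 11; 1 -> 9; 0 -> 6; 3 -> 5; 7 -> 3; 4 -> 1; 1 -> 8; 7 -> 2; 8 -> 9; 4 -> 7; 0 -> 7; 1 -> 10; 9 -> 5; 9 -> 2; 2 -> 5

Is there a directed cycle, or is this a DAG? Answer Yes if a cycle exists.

DFS with white/gray/black marking, starting from 10:
10 gray
  0 gray
    6 gray
      11 gray
      11 black
    6 black
    7 gray
      2 gray
        5 gray
        5 black
      2 black
      3 gray
        3→5: 5 black — skip
      3 black
    7 black
  0 black
10 black
8 gray
  9 gray
    9→2: 2 black — skip
    9→5: 5 black — skip
  9 black
8 black
4 gray
  4→7: 7 black — skip
  1 gray
    1→9: 9 black — skip
    1→8: 8 black — skip
    1→10: 10 black — skip
  1 black
4 black
Every edge goes to a white or black vertex — no back edge, so the graph is acyclic.

No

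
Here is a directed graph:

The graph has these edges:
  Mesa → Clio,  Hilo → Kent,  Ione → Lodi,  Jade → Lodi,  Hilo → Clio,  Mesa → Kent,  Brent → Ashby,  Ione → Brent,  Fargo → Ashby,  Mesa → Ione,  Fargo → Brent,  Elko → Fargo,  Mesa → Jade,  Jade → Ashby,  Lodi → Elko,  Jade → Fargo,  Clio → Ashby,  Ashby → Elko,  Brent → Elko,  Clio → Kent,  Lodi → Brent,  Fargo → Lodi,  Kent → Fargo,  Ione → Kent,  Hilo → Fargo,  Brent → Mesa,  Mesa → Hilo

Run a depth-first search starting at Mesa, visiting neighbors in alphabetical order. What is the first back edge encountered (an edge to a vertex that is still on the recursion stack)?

Fargo→Ashby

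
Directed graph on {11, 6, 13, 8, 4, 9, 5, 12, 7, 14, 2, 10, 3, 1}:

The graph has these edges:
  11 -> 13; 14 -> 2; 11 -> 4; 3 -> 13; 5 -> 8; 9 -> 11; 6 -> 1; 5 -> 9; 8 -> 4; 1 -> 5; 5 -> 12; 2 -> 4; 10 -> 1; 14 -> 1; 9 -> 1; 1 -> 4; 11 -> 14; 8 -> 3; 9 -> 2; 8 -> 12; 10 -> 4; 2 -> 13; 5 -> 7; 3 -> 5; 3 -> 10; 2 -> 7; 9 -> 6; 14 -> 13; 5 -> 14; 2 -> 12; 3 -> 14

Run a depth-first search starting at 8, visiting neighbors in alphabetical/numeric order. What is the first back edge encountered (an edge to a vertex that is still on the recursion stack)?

DFS from 8 (visiting neighbors in alphabetical/numeric order); mark gray on enter, black on exit:
8 gray
  3 gray
    5 gray
      7 gray
      7 black
      5→8: 8 is gray → back edge
First back edge: 5 → 8.

5→8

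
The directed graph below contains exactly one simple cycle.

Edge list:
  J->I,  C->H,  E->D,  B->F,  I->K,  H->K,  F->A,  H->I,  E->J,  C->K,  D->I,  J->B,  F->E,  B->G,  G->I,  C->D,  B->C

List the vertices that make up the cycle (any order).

B, E, F, J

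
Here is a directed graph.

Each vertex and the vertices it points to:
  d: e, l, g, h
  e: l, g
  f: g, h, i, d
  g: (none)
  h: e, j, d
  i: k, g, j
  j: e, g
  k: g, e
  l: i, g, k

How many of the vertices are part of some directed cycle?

7

A vertex is on a directed cycle iff it belongs to a strongly connected component of size ≥ 2 (or has a self-loop).
The vertices on cycles are {d, e, h, i, j, k, l} — 7 in total.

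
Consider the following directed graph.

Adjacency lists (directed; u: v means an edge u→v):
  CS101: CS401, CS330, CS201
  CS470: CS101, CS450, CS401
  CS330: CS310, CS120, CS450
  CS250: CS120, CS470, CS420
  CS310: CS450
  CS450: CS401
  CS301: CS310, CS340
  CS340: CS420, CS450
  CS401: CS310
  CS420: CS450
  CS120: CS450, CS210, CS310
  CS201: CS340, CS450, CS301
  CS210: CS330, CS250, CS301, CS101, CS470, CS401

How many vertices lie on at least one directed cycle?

9

A vertex is on a directed cycle iff it belongs to a strongly connected component of size ≥ 2 (or has a self-loop).
The vertices on cycles are {CS101, CS120, CS210, CS250, CS310, CS330, CS401, CS450, CS470} — 9 in total.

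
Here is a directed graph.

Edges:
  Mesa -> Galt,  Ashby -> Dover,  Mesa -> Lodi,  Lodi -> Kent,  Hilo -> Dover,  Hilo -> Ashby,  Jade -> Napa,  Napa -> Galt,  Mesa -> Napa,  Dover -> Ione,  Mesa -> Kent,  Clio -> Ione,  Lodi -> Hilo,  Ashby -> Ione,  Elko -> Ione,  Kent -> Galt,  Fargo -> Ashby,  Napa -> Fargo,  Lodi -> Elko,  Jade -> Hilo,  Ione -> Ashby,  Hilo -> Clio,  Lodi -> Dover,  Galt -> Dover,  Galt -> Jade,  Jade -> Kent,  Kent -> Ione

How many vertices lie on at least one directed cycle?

A vertex is on a directed cycle iff it belongs to a strongly connected component of size ≥ 2 (or has a self-loop).
The vertices on cycles are {Galt, Ione, Jade, Kent, Napa, Ashby, Dover} — 7 in total.

7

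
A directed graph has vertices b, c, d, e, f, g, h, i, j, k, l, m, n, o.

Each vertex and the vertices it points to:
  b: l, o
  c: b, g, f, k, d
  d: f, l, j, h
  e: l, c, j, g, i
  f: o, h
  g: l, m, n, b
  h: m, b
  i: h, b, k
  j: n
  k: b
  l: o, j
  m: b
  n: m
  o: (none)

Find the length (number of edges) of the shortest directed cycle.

For each vertex v, BFS finds the shortest path from v back to v.
The shortest such closed walk is j → n → m → b → l → j, length 5.

5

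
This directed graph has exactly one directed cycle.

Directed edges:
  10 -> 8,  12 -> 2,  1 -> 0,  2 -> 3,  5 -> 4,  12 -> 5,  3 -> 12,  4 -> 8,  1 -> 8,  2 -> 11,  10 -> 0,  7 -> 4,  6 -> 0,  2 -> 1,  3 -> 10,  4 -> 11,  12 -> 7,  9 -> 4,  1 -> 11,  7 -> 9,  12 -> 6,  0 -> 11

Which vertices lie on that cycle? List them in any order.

DFS with gray/black marking from 3:
3 gray
  12 gray
    6 gray
      0 gray
        11 gray
        11 black
      0 black
    6 black
    5 gray
      4 gray
        4→11: 11 black — skip
        8 gray
        8 black
      4 black
    5 black
    2 gray
      1 gray
        1→8: 8 black — skip
        1→0: 0 black — skip
        1→11: 11 black — skip
      1 black
      2→3: 3 is gray → back edge
Back edge closes the cycle 3 → 12 → 2 → 3; its vertices are {2, 3, 12}.

2, 3, 12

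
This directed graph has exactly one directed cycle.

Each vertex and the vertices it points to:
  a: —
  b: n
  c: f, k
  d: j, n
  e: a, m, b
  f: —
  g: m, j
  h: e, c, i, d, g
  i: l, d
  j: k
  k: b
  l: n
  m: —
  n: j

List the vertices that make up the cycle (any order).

b, j, k, n

DFS with gray/black marking from k:
k gray
  b gray
    n gray
      j gray
        j→k: k is gray → back edge
Back edge closes the cycle k → b → n → j → k; its vertices are {b, j, k, n}.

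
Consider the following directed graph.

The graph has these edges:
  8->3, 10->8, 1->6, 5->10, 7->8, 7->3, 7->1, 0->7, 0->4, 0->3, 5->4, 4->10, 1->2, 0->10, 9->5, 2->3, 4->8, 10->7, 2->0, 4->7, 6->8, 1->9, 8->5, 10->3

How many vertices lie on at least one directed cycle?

A vertex is on a directed cycle iff it belongs to a strongly connected component of size ≥ 2 (or has a self-loop).
The vertices on cycles are {0, 1, 2, 4, 5, 6, 7, 8, 9, 10} — 10 in total.

10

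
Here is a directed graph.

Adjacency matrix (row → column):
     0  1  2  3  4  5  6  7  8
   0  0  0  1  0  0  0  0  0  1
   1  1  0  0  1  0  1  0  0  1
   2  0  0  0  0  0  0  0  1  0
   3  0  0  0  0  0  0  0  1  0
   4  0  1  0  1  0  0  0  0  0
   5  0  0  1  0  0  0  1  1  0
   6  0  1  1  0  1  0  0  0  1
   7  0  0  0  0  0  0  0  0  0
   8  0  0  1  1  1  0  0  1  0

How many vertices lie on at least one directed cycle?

A vertex is on a directed cycle iff it belongs to a strongly connected component of size ≥ 2 (or has a self-loop).
The vertices on cycles are {0, 1, 4, 5, 6, 8} — 6 in total.

6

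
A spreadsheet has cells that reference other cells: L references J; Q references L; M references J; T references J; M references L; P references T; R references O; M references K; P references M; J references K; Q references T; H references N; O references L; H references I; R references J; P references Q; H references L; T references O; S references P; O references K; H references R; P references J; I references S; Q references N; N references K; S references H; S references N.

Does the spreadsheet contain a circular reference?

DFS with white/gray/black marking, starting from S:
S gray
  N gray
    K gray
    K black
  N black
  H gray
    H→N: N black — skip
    I gray
      I→S: S is gray → back edge
Back edge found, so a cycle exists: S → H → I → S.

Yes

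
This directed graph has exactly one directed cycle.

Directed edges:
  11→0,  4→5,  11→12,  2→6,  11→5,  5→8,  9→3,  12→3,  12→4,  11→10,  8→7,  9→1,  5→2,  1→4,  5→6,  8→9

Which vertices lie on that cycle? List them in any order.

DFS with gray/black marking from 5:
5 gray
  6 gray
  6 black
  2 gray
    2→6: 6 black — skip
  2 black
  8 gray
    9 gray
      3 gray
      3 black
      1 gray
        4 gray
          4→5: 5 is gray → back edge
Back edge closes the cycle 5 → 8 → 9 → 1 → 4 → 5; its vertices are {1, 4, 5, 8, 9}.

1, 4, 5, 8, 9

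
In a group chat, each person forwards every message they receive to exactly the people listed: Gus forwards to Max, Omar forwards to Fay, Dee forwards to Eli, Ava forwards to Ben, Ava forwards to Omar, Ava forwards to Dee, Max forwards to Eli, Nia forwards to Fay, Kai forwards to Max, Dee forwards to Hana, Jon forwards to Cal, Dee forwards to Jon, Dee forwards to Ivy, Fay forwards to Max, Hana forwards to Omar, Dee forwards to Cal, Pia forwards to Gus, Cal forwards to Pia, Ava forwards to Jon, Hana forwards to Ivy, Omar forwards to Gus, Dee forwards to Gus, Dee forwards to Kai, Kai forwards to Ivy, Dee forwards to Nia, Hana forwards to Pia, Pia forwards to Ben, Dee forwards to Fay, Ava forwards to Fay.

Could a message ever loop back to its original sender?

DFS with white/gray/black marking, starting from Cal:
Cal gray
  Pia gray
    Ben gray
    Ben black
    Gus gray
      Max gray
        Eli gray
        Eli black
      Max black
    Gus black
  Pia black
Cal black
Kai gray
  Kai→Max: Max black — skip
  Ivy gray
  Ivy black
Kai black
Ava gray
  Ava→Ben: Ben black — skip
  Omar gray
    Omar→Gus: Gus black — skip
    Fay gray
      Fay→Max: Max black — skip
    Fay black
  Omar black
  Jon gray
    Jon→Cal: Cal black — skip
  Jon black
  Dee gray
    Dee→Gus: Gus black — skip
    Hana gray
      Hana→Pia: Pia black — skip
      Hana→Omar: Omar black — skip
      Hana→Ivy: Ivy black — skip
    Hana black
    Nia gray
      Nia→Fay: Fay black — skip
    Nia black
    Dee→Kai: Kai black — skip
    Dee→Jon: Jon black — skip
    Dee→Ivy: Ivy black — skip
    Dee→Eli: Eli black — skip
    Dee→Cal: Cal black — skip
    Dee→Fay: Fay black — skip
  Dee black
  Ava→Fay: Fay black — skip
Ava black
Every edge goes to a white or black vertex — no back edge, so the graph is acyclic.

No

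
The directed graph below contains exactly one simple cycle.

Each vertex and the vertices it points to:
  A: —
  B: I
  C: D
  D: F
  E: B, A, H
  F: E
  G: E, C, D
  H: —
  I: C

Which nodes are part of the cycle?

DFS with gray/black marking from E:
E gray
  B gray
    I gray
      C gray
        D gray
          F gray
            F→E: E is gray → back edge
Back edge closes the cycle E → B → I → C → D → F → E; its vertices are {B, C, D, E, F, I}.

B, C, D, E, F, I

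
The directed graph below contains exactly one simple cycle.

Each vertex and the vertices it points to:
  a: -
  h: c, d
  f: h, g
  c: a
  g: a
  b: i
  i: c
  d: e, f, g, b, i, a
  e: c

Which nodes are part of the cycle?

DFS with gray/black marking from h:
h gray
  c gray
    a gray
    a black
  c black
  d gray
    e gray
      e→c: c black — skip
    e black
    f gray
      f→h: h is gray → back edge
Back edge closes the cycle h → d → f → h; its vertices are {d, f, h}.

d, f, h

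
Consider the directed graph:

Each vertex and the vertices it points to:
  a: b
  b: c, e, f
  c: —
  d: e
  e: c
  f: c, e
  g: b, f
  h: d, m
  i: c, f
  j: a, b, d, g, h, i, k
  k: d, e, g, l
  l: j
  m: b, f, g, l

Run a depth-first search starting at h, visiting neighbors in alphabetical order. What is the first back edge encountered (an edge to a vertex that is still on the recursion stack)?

DFS from h (visiting neighbors in alphabetical order); mark gray on enter, black on exit:
h gray
  d gray
    e gray
      c gray
      c black
    e black
  d black
  m gray
    b gray
      b→c: c black — skip
      b→e: e black — skip
      f gray
        f→c: c black — skip
        f→e: e black — skip
      f black
    b black
    m→f: f black — skip
    g gray
      g→b: b black — skip
      g→f: f black — skip
    g black
    l gray
      j gray
        a gray
          a→b: b black — skip
        a black
        j→b: b black — skip
        j→d: d black — skip
        j→g: g black — skip
        j→h: h is gray → back edge
First back edge: j → h.

j→h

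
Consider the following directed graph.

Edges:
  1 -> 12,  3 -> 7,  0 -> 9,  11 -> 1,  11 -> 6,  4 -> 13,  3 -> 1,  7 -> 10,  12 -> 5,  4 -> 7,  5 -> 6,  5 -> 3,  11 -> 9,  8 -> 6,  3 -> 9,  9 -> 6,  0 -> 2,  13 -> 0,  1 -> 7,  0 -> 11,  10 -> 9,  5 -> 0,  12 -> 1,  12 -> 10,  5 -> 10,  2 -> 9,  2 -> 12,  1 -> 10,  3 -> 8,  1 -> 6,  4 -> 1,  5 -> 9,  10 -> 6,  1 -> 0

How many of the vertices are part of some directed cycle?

7

A vertex is on a directed cycle iff it belongs to a strongly connected component of size ≥ 2 (or has a self-loop).
The vertices on cycles are {0, 1, 2, 3, 5, 11, 12} — 7 in total.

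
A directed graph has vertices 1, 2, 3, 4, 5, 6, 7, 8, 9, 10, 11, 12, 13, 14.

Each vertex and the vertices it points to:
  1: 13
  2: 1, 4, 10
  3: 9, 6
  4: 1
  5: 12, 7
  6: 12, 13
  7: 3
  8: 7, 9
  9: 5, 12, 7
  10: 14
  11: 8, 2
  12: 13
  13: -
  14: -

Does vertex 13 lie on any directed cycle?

No

13 lies on a cycle iff there is a path from 13 back to itself.
Exploring from 13, it never reaches itself; equivalently, its strongly connected component is a singleton.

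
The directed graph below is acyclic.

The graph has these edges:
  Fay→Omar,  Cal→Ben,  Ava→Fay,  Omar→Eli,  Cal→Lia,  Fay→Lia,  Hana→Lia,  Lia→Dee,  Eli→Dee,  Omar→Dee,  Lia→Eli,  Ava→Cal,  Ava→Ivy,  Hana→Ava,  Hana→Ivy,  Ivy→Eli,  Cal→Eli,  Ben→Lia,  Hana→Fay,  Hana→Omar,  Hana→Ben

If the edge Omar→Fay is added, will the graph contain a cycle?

Adding Omar→Fay creates a cycle iff Fay can already reach Omar.
Path from Fay: Fay → Omar.
So Fay → … → Omar → Fay is a cycle.

Yes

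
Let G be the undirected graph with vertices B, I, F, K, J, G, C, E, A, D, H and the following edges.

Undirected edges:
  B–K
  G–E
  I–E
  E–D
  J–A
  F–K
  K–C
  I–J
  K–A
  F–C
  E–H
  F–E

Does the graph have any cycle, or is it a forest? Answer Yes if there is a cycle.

Yes

DFS, tracking each vertex's parent; an edge to a visited non-parent vertex closes a cycle.
Start from I:
visit I (parent –)
  visit J (parent I)
    J–I: parent, skip
    visit A (parent J)
      A–J: parent, skip
      visit K (parent A)
        K–A: parent, skip
        visit F (parent K)
          F–K: parent, skip
          visit E (parent F)
            visit G (parent E)
              G–E: parent, skip
            visit H (parent E)
              H–E: parent, skip
            E–I: I visited and ≠ parent → cycle
Cycle: I – J – A – K – F – E – I.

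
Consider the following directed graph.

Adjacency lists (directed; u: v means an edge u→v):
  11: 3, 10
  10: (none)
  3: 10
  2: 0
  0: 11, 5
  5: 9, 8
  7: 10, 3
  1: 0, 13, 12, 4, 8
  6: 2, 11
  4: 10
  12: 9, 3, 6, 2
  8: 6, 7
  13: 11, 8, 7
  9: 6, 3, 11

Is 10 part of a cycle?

No

10 lies on a cycle iff there is a path from 10 back to itself.
Exploring from 10, it never reaches itself; equivalently, its strongly connected component is a singleton.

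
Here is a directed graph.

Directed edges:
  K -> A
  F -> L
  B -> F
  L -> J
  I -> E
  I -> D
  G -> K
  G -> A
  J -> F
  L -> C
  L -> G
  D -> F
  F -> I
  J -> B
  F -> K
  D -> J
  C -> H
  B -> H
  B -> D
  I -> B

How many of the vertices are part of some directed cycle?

6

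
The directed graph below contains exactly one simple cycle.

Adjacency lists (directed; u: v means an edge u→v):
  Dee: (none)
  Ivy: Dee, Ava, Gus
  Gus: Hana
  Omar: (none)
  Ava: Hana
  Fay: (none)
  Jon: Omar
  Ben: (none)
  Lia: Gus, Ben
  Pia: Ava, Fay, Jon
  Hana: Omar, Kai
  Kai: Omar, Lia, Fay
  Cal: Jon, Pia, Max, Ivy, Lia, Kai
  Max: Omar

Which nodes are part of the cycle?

Gus, Kai, Lia, Hana

DFS with gray/black marking from Lia:
Lia gray
  Gus gray
    Hana gray
      Omar gray
      Omar black
      Kai gray
        Kai→Omar: Omar black — skip
        Kai→Lia: Lia is gray → back edge
Back edge closes the cycle Lia → Gus → Hana → Kai → Lia; its vertices are {Gus, Kai, Lia, Hana}.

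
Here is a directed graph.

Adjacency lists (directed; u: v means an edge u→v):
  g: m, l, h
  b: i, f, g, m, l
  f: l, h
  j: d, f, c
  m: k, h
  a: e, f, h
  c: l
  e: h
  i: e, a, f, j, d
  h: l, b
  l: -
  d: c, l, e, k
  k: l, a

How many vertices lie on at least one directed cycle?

11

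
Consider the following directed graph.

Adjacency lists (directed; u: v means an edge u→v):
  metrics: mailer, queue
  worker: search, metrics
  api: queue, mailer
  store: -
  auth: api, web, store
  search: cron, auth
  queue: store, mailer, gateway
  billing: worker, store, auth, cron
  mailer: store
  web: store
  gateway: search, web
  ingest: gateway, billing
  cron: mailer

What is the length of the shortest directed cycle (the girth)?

5

For each vertex v, BFS finds the shortest path from v back to v.
The shortest such closed walk is gateway → search → auth → api → queue → gateway, length 5.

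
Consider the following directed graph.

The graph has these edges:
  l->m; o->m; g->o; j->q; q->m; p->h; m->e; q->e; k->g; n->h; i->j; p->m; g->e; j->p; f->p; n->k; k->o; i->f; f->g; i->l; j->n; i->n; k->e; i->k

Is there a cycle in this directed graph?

No

DFS with white/gray/black marking, starting from i:
i gray
  k gray
    e gray
    e black
    o gray
      m gray
        m→e: e black — skip
      m black
    o black
    g gray
      g→e: e black — skip
      g→o: o black — skip
    g black
  k black
  n gray
    n→k: k black — skip
    h gray
    h black
  n black
  l gray
    l→m: m black — skip
  l black
  f gray
    p gray
      p→h: h black — skip
      p→m: m black — skip
    p black
    f→g: g black — skip
  f black
  j gray
    j→n: n black — skip
    j→p: p black — skip
    q gray
      q→e: e black — skip
      q→m: m black — skip
    q black
  j black
i black
Every edge goes to a white or black vertex — no back edge, so the graph is acyclic.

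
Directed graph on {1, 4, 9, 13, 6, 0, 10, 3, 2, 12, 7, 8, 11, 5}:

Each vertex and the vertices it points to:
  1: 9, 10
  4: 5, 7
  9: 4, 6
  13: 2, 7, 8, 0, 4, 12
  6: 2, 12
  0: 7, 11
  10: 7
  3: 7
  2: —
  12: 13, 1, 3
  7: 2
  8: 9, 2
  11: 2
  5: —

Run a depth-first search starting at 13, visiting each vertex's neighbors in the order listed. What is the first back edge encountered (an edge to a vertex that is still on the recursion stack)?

DFS from 13 (visiting each vertex's neighbors in the order listed); mark gray on enter, black on exit:
13 gray
  2 gray
  2 black
  7 gray
    7→2: 2 black — skip
  7 black
  8 gray
    9 gray
      4 gray
        5 gray
        5 black
        4→7: 7 black — skip
      4 black
      6 gray
        6→2: 2 black — skip
        12 gray
          12→13: 13 is gray → back edge
First back edge: 12 → 13.

12->13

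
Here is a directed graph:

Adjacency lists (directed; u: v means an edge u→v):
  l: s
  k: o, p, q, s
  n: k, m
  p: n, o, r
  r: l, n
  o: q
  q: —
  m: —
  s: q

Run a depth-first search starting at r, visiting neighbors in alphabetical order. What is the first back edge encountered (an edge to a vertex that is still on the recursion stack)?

p→n

DFS from r (visiting neighbors in alphabetical order); mark gray on enter, black on exit:
r gray
  l gray
    s gray
      q gray
      q black
    s black
  l black
  n gray
    k gray
      o gray
        o→q: q black — skip
      o black
      p gray
        p→n: n is gray → back edge
First back edge: p → n.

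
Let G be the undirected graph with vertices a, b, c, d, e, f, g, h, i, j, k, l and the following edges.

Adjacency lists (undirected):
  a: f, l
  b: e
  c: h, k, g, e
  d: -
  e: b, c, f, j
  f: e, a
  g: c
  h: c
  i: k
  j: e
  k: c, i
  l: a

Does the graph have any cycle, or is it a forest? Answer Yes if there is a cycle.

DFS, tracking each vertex's parent; an edge to a visited non-parent vertex closes a cycle.
Start from d:
visit d (parent –)
visit a (parent –)
  visit f (parent a)
    visit e (parent f)
      visit b (parent e)
        b–e: parent, skip
      visit c (parent e)
        visit h (parent c)
          h–c: parent, skip
        visit k (parent c)
          k–c: parent, skip
          visit i (parent k)
            i–k: parent, skip
        visit g (parent c)
          g–c: parent, skip
        c–e: parent, skip
      e–f: parent, skip
      visit j (parent e)
        j–e: parent, skip
    f–a: parent, skip
  visit l (parent a)
    l–a: parent, skip
No non-parent visited neighbor found — the graph is a forest.

No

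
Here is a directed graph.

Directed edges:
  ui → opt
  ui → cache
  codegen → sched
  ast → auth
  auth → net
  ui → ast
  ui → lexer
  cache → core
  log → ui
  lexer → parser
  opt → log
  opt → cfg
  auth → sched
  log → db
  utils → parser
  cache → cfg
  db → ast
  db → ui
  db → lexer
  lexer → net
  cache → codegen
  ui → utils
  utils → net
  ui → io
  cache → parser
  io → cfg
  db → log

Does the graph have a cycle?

Yes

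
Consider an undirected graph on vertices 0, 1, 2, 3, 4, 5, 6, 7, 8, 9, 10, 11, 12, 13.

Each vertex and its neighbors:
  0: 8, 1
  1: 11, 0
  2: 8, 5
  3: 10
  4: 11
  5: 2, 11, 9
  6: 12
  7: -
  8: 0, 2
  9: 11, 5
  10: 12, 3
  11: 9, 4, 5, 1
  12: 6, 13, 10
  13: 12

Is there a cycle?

DFS, tracking each vertex's parent; an edge to a visited non-parent vertex closes a cycle.
Start from 6:
visit 6 (parent –)
  visit 12 (parent 6)
    12–6: parent, skip
    visit 13 (parent 12)
      13–12: parent, skip
    visit 10 (parent 12)
      10–12: parent, skip
      visit 3 (parent 10)
        3–10: parent, skip
visit 0 (parent –)
  visit 8 (parent 0)
    8–0: parent, skip
    visit 2 (parent 8)
      2–8: parent, skip
      visit 5 (parent 2)
        5–2: parent, skip
        visit 11 (parent 5)
          visit 9 (parent 11)
            9–11: parent, skip
            9–5: 5 visited and ≠ parent → cycle
Cycle: 5 – 11 – 9 – 5.

Yes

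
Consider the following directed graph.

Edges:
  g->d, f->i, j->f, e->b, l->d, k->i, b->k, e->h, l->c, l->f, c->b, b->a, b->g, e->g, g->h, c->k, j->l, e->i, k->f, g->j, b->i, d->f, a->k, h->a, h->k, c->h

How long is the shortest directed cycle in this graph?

5

For each vertex v, BFS finds the shortest path from v back to v.
The shortest such closed walk is g → j → l → c → b → g, length 5.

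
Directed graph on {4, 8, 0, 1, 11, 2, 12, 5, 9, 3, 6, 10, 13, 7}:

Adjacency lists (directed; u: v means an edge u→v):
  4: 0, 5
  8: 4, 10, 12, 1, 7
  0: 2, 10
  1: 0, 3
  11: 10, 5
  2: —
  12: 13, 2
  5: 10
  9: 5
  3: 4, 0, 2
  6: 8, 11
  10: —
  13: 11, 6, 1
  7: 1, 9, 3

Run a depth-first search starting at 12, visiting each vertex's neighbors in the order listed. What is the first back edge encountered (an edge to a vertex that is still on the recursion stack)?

DFS from 12 (visiting each vertex's neighbors in the order listed); mark gray on enter, black on exit:
12 gray
  13 gray
    11 gray
      10 gray
      10 black
      5 gray
        5→10: 10 black — skip
      5 black
    11 black
    6 gray
      8 gray
        4 gray
          0 gray
            2 gray
            2 black
            0→10: 10 black — skip
          0 black
          4→5: 5 black — skip
        4 black
        8→10: 10 black — skip
        8→12: 12 is gray → back edge
First back edge: 8 → 12.

8→12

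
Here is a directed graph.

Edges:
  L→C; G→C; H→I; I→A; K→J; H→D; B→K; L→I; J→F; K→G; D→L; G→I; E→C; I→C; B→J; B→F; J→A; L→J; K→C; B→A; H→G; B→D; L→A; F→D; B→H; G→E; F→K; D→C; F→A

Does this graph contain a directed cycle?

Yes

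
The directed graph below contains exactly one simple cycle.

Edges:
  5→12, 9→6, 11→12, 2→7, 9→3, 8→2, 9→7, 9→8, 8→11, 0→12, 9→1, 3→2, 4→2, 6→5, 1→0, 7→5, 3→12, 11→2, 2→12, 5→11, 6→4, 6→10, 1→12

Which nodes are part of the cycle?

2, 5, 7, 11

DFS with gray/black marking from 7:
7 gray
  5 gray
    12 gray
    12 black
    11 gray
      11→12: 12 black — skip
      2 gray
        2→7: 7 is gray → back edge
Back edge closes the cycle 7 → 5 → 11 → 2 → 7; its vertices are {2, 5, 7, 11}.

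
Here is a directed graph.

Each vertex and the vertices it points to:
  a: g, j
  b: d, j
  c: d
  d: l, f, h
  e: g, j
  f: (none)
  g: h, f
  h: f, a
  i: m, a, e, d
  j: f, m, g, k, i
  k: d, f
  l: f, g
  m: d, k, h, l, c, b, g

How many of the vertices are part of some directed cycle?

A vertex is on a directed cycle iff it belongs to a strongly connected component of size ≥ 2 (or has a self-loop).
The vertices on cycles are {a, b, c, d, e, g, h, i, j, k, l, m} — 12 in total.

12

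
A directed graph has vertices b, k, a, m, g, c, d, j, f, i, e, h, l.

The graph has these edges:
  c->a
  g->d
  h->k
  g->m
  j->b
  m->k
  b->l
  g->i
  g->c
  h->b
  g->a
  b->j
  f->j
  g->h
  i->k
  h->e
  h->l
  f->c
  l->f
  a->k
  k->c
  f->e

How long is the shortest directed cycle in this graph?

For each vertex v, BFS finds the shortest path from v back to v.
The shortest such closed walk is b → j → b, length 2.

2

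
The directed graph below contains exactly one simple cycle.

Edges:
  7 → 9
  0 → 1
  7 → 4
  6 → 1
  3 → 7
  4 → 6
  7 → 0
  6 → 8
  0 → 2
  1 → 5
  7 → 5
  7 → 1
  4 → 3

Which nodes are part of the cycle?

3, 4, 7

DFS with gray/black marking from 7:
7 gray
  1 gray
    5 gray
    5 black
  1 black
  9 gray
  9 black
  0 gray
    2 gray
    2 black
    0→1: 1 black — skip
  0 black
  4 gray
    6 gray
      6→1: 1 black — skip
      8 gray
      8 black
    6 black
    3 gray
      3→7: 7 is gray → back edge
Back edge closes the cycle 7 → 4 → 3 → 7; its vertices are {3, 4, 7}.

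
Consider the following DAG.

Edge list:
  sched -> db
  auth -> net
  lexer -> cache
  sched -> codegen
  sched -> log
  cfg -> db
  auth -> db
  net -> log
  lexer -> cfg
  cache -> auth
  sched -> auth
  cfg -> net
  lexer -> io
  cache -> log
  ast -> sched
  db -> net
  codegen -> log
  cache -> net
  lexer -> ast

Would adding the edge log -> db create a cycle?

Adding log→db creates a cycle iff db can already reach log.
Path from db: db → net → log.
So db → … → log → db is a cycle.

Yes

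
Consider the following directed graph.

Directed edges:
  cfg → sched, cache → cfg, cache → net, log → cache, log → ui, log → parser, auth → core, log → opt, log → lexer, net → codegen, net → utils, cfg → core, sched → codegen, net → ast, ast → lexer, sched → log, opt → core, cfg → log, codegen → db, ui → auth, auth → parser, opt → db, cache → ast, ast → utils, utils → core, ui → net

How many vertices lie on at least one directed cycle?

4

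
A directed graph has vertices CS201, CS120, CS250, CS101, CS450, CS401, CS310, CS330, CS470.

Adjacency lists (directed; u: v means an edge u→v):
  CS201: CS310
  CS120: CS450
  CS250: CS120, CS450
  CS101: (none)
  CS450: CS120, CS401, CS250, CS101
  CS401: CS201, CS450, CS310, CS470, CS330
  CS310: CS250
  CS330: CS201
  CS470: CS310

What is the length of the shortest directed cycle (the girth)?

2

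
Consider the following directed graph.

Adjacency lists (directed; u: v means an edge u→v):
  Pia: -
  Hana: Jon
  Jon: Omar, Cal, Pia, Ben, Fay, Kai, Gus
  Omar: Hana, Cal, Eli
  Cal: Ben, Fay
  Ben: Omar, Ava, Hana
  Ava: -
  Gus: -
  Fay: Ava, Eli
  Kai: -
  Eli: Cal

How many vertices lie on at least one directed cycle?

7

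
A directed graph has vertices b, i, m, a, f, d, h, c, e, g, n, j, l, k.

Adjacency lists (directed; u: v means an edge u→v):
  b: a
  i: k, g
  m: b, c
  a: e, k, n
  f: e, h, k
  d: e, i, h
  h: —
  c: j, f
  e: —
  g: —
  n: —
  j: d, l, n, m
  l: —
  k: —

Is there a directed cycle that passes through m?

Yes

m is on a cycle iff m can reach itself via ≥1 edge.
m → c → j → m — yes.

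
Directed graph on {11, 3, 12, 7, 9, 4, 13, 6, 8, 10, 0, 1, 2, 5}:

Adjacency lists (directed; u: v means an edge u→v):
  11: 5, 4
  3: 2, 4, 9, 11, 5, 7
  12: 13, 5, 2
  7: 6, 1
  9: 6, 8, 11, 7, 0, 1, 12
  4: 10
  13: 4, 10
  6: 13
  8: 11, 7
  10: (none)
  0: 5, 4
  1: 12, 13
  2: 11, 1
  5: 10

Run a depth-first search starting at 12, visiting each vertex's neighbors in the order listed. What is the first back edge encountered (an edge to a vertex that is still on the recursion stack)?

DFS from 12 (visiting each vertex's neighbors in the order listed); mark gray on enter, black on exit:
12 gray
  13 gray
    4 gray
      10 gray
      10 black
    4 black
    13→10: 10 black — skip
  13 black
  5 gray
    5→10: 10 black — skip
  5 black
  2 gray
    11 gray
      11→5: 5 black — skip
      11→4: 4 black — skip
    11 black
    1 gray
      1→12: 12 is gray → back edge
First back edge: 1 → 12.

1→12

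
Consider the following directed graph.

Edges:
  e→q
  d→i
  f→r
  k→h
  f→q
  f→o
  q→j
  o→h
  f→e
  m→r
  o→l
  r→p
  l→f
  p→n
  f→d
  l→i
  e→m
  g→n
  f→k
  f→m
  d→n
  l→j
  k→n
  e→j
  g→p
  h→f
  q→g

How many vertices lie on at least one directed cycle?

5

A vertex is on a directed cycle iff it belongs to a strongly connected component of size ≥ 2 (or has a self-loop).
The vertices on cycles are {f, h, k, l, o} — 5 in total.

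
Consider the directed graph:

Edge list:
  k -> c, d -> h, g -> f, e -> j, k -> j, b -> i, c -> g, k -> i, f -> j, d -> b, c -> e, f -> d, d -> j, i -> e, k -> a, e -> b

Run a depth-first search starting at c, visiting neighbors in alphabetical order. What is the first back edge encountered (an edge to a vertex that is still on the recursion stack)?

i->e

DFS from c (visiting neighbors in alphabetical order); mark gray on enter, black on exit:
c gray
  e gray
    b gray
      i gray
        i→e: e is gray → back edge
First back edge: i → e.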